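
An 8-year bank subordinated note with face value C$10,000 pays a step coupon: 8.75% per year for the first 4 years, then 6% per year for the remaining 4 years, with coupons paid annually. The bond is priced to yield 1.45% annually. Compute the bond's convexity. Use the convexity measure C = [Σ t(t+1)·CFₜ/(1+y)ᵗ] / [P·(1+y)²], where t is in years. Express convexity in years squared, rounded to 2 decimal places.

With y = 0.0145:
  t   CF        PV=CF/(1+0.0145)^t    t·PV        t(t+1)·PV
  1       875.00       862.4938       862.4938       1,724.9877
  2       875.00       850.1664     1,700.3329       5,100.9986
  3       875.00       838.0152     2,514.0456      10,056.1825
  4       875.00       826.0377     3,304.1506      16,520.7532
  5       600.00       558.3300     2,791.6502      16,749.9011
  6       600.00       550.3500     3,302.0998      23,114.6985
  7       600.00       542.4839     3,797.3876      30,379.1010
  8    10,600.00     9,446.9030    75,575.2237     680,177.0132
  Σ                 14,474.7800    93,847.3842     783,823.6357
P = 14,474.7800.
Convexity = Σ t(t+1)·PV / [P·(1+y)²] = 783,823.6357 / (14,474.7800 × 1.029210) = 52.61412.

52.61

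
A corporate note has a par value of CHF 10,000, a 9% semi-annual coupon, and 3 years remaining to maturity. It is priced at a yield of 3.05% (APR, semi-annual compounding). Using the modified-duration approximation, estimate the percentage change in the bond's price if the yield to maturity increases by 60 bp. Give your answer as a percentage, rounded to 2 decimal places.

-1.61%

Periodic yield y = 0.01525. Modified duration first:
  t   CF        PV=CF/(1+0.01525)^t    t·PV
  1       450.00       443.2406       443.2406
  2       450.00       436.5827       873.1654
  3       450.00       430.0248     1,290.0744
  4       450.00       423.5654     1,694.2618
  5       450.00       417.2031     2,086.0155
  6    10,450.00     9,542.8545    57,257.1269
  Σ                 11,693.4711    63,643.8846
P = 11,693.4711; D_Mac = 5.44269 half-year periods = 2.72134 yrs; D_mod = 2.72134/(1+0.01525) = 2.68047 yrs.
ΔP/P ≈ -D_mod · Δy = -2.68047 × (+0.006) = -0.016083 = -1.6083%.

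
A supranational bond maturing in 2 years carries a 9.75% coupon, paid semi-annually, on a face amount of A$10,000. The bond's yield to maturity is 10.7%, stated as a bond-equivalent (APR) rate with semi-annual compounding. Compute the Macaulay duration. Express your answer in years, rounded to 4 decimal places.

Periodic yield y = 0.0535. Discount each cash flow and weight by its period:
  t   CF        PV=CF/(1+0.0535)^t    t·PV
  1       487.50       462.7432       462.7432
  2       487.50       439.2437       878.4874
  3       487.50       416.9375     1,250.8126
  4    10,487.50     8,514.0033    34,056.0132
  Σ                  9,832.9278    36,648.0564
Price P = Σ PV = 9,832.9278.
Macaulay duration = Σ(t·PV) / P = 36,648.0564 / 9,832.9278 = 3.72707 half-year periods.
In years: 3.72707 / 2 = 1.86354 years.

1.8635 years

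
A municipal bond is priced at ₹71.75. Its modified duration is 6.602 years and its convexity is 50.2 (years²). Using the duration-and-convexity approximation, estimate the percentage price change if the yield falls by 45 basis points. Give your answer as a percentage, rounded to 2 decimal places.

Duration effect: -D_mod·Δy = -6.602 × (-0.0045) = +0.029709
Convexity effect: ½·C·(Δy)² = 0.5 × 50.2 × (-0.0045)² = +0.000508275
ΔP/P ≈ +0.029709 + 0.000508275 = +0.030217275
= +3.0217275%.

+3.02%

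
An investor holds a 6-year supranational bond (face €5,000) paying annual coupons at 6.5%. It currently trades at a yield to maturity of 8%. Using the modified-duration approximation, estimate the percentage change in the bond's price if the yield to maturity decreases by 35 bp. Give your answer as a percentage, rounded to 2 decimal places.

+1.66%

Periodic yield y = 0.08. Modified duration first:
  t   CF        PV=CF/(1+0.08)^t    t·PV
  1       325.00       300.9259       300.9259
  2       325.00       278.6351       557.2702
  3       325.00       257.9955       773.9864
  4       325.00       238.8847       955.5388
  5       325.00       221.1895     1,105.9477
  6     5,325.00     3,355.6533    20,133.9196
  Σ                  4,653.2840    23,827.5887
P = 4,653.2840; D_Mac = 5.12060 yrs; D_mod = 5.12060/(1+0.08) = 4.74129 yrs.
ΔP/P ≈ -D_mod · Δy = -4.74129 × (-0.0035) = +0.016595 = +1.6595%.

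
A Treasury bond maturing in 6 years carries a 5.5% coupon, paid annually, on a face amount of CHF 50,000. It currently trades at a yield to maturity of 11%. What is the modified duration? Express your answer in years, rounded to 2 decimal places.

Periodic yield y = 0.11. First find Macaulay duration:
  t   CF        PV=CF/(1+0.11)^t    t·PV
  1     2,750.00     2,477.4775     2,477.4775
  2     2,750.00     2,231.9617     4,463.9234
  3     2,750.00     2,010.7763     6,032.3289
  4     2,750.00     1,811.5102     7,246.0407
  5     2,750.00     1,631.9912     8,159.9558
  6    52,750.00    28,202.3041   169,213.8246
  Σ                 38,366.0209   197,593.5509
P = 38,366.0209; Macaulay duration = 197,593.5509 / 38,366.0209 = 5.15022 years.
Modified duration = D_Mac / (1 + y) = 5.15022 / 1.11 = 4.63984 years.

4.64 years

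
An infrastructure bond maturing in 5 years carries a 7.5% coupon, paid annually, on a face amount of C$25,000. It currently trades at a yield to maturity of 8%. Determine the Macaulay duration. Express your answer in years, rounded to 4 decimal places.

Periodic yield y = 0.08. Discount each cash flow and weight by its year:
  t   CF        PV=CF/(1+0.08)^t    t·PV
  1     1,875.00     1,736.1111     1,736.1111
  2     1,875.00     1,607.5103     3,215.0206
  3     1,875.00     1,488.4355     4,465.3064
  4     1,875.00     1,378.1810     5,512.7239
  5    26,875.00    18,290.6734    91,453.3671
  Σ                 24,500.9112   106,382.5290
Price P = Σ PV = 24,500.9112.
Macaulay duration = Σ(t·PV) / P = 106,382.5290 / 24,500.9112 = 4.34198 years.

4.3420 years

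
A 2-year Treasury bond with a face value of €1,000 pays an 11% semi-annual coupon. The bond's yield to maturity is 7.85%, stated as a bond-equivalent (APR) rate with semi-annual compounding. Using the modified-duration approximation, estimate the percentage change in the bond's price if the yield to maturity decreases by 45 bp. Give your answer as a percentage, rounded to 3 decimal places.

+0.803%

Periodic yield y = 0.03925. Modified duration first:
  t   CF        PV=CF/(1+0.03925)^t    t·PV
  1        55.00        52.9228        52.9228
  2        55.00        50.9240       101.8480
  3        55.00        49.0007       147.0022
  4     1,055.00       904.4245     3,617.6981
  Σ                  1,057.2720     3,919.4711
P = 1,057.2720; D_Mac = 3.70715 half-year periods = 1.85358 yrs; D_mod = 1.85358/(1+0.03925) = 1.78357 yrs.
ΔP/P ≈ -D_mod · Δy = -1.78357 × (-0.0045) = +0.008026 = +0.8026%.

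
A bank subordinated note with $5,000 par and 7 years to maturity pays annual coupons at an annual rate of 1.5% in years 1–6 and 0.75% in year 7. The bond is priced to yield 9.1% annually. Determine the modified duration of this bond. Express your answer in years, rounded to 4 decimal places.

6.0407 years

Periodic yield y = 0.091. First find Macaulay duration:
  t   CF        PV=CF/(1+0.091)^t    t·PV
  1        75.00        68.7443        68.7443
  2        75.00        63.0103       126.0207
  3        75.00        57.7547       173.2640
  4        75.00        52.9374       211.7494
  5        75.00        48.5219       242.6093
  6        75.00        44.4747       266.8480
  7     5,037.50     2,738.0527    19,166.3690
  Σ                  3,073.4959    20,255.6047
P = 3,073.4959; Macaulay duration = 20,255.6047 / 3,073.4959 = 6.59041 years.
Modified duration = D_Mac / (1 + y) = 6.59041 / 1.091 = 6.04071 years.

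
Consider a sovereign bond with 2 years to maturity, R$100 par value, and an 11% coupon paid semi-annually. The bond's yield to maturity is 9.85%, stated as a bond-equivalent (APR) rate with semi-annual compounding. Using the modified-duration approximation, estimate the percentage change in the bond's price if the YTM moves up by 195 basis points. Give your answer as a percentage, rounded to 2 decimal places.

Periodic yield y = 0.04925. Modified duration first:
  t   CF        PV=CF/(1+0.04925)^t    t·PV
  1         5.50         5.2418         5.2418
  2         5.50         4.9958         9.9916
  3         5.50         4.7613        14.2839
  4       105.50        87.0435       348.1742
  Σ                    102.0425       377.6915
P = 102.0425; D_Mac = 3.70132 half-year periods = 1.85066 yrs; D_mod = 1.85066/(1+0.04925) = 1.76379 yrs.
ΔP/P ≈ -D_mod · Δy = -1.76379 × (+0.0195) = -0.034394 = -3.4394%.

-3.44%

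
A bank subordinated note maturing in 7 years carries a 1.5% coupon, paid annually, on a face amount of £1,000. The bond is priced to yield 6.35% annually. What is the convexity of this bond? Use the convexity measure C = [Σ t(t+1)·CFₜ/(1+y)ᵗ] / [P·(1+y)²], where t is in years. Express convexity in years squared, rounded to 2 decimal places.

With y = 0.0635:
  t   CF        PV=CF/(1+0.0635)^t    t·PV        t(t+1)·PV
  1        15.00        14.1044        14.1044          28.2087
  2        15.00        13.2622        26.5244          79.5733
  3        15.00        12.4704        37.4111         149.6442
  4        15.00        11.7258        46.9031         234.5154
  5        15.00        11.0256        55.1282         330.7692
  6        15.00        10.3673        62.2039         435.4272
  7     1,015.00       659.6348     4,617.4438      36,939.5508
  Σ                    732.5905     4,859.7189      38,197.6889
P = 732.5905.
Convexity = Σ t(t+1)·PV / [P·(1+y)²] = 38,197.6889 / (732.5905 × 1.131032) = 46.09999.

46.10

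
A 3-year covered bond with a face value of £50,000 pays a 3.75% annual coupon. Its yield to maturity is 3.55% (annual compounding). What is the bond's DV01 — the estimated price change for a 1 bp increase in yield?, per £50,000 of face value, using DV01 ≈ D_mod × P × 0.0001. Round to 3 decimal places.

£14.048

Periodic yield y = 0.0355.
  t   CF        PV=CF/(1+0.0355)^t    t·PV
  1     1,875.00     1,810.7195     1,810.7195
  2     1,875.00     1,748.6426     3,497.2853
  3    51,875.00    46,720.5342   140,161.6027
  Σ                 50,279.8963   145,469.6074
P = 50,279.8963; D_Mac = 2.89320 yrs; D_mod = 2.79401 yrs.
DV01 ≈ 2.79401 × 50,279.8963 × 0.0001 = 14.048248.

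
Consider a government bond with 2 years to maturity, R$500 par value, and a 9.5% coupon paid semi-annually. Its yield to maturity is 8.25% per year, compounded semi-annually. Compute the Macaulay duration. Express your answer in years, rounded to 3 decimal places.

Periodic yield y = 0.04125. Discount each cash flow and weight by its period:
  t   CF        PV=CF/(1+0.04125)^t    t·PV
  1        23.75        22.8091        22.8091
  2        23.75        21.9055        43.8110
  3        23.75        21.0377        63.1131
  4       523.75       445.5577     1,782.2309
  Σ                    511.3101     1,911.9642
Price P = Σ PV = 511.3101.
Macaulay duration = Σ(t·PV) / P = 1,911.9642 / 511.3101 = 3.73934 half-year periods.
In years: 3.73934 / 2 = 1.86967 years.

1.870 years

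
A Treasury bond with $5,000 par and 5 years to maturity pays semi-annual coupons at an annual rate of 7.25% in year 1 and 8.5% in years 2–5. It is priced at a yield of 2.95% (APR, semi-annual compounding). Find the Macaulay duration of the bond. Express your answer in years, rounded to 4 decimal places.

Periodic yield y = 0.01475. Discount each cash flow and weight by its period:
  t   CF        PV=CF/(1+0.01475)^t    t·PV
  1       181.25       178.6154       178.6154
  2       181.25       176.0191       352.0383
  3       212.50       203.3676       610.1028
  4       212.50       200.4115       801.6461
  5       212.50       197.4984       987.4921
  6       212.50       194.6277     1,167.7660
  7       212.50       191.7986     1,342.5905
  8       212.50       189.0107     1,512.0858
  9       212.50       186.2633     1,676.3701
  10    5,212.50     4,502.5181    45,025.1811
  Σ                  6,220.1306    53,653.8882
Price P = Σ PV = 6,220.1306.
Macaulay duration = Σ(t·PV) / P = 53,653.8882 / 6,220.1306 = 8.62585 half-year periods.
In years: 8.62585 / 2 = 4.31292 years.

4.3129 years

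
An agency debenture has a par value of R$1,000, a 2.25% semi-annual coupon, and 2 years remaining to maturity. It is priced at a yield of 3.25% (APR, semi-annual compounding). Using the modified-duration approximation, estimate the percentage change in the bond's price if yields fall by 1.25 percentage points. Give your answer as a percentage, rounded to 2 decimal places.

Periodic yield y = 0.01625. Modified duration first:
  t   CF        PV=CF/(1+0.01625)^t    t·PV
  1        11.25        11.0701        11.0701
  2        11.25        10.8931        21.7862
  3        11.25        10.7189        32.1567
  4     1,011.25       948.1047     3,792.4188
  Σ                    980.7868     3,857.4319
P = 980.7868; D_Mac = 3.93300 half-year periods = 1.96650 yrs; D_mod = 1.96650/(1+0.01625) = 1.93505 yrs.
ΔP/P ≈ -D_mod · Δy = -1.93505 × (-0.0125) = +0.024188 = +2.4188%.

+2.42%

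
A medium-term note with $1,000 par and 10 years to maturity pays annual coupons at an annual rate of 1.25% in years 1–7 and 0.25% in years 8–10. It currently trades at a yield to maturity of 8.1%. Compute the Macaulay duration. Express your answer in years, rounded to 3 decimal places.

9.217 years

Periodic yield y = 0.081. Discount each cash flow and weight by its year:
  t   CF        PV=CF/(1+0.081)^t    t·PV
  1        12.50        11.5634        11.5634
  2        12.50        10.6969        21.3938
  3        12.50         9.8954        29.6862
  4        12.50         9.1539        36.6157
  5        12.50         8.4680        42.3401
  6        12.50         7.8335        47.0010
  7        12.50         7.2465        50.7257
  8         2.50         1.3407        10.7257
  9         2.50         1.2402        11.1622
  10    1,002.50       460.0737     4,600.7374
  Σ                    527.5123     4,861.9511
Price P = Σ PV = 527.5123.
Macaulay duration = Σ(t·PV) / P = 4,861.9511 / 527.5123 = 9.21675 years.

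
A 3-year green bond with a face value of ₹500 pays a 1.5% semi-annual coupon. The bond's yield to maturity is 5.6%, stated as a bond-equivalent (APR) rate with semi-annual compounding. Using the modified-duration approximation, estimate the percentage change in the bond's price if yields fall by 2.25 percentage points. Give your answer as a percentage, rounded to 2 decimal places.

Periodic yield y = 0.028. Modified duration first:
  t   CF        PV=CF/(1+0.028)^t    t·PV
  1         3.75         3.6479         3.6479
  2         3.75         3.5485         7.0970
  3         3.75         3.4519        10.3556
  4         3.75         3.3578        13.4313
  5         3.75         3.2664        16.3319
  6       503.75       426.8314     2,560.9885
  Σ                    444.1038     2,611.8521
P = 444.1038; D_Mac = 5.88117 half-year periods = 2.94059 yrs; D_mod = 2.94059/(1+0.028) = 2.86049 yrs.
ΔP/P ≈ -D_mod · Δy = -2.86049 × (-0.0225) = +0.064361 = +6.4361%.

+6.44%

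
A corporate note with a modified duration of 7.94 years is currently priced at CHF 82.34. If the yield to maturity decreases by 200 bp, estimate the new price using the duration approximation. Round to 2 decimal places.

Duration approximation: ΔP/P ≈ -D_mod · Δy = -7.94 × (-0.02) = +0.158800.
New price ≈ 82.34 × (1 + 0.158800) = 95.415592.

CHF 95.42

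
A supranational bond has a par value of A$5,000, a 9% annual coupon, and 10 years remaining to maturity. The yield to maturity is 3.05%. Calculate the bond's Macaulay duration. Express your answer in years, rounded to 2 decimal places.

7.59 years

Periodic yield y = 0.0305. Discount each cash flow and weight by its year:
  t   CF        PV=CF/(1+0.0305)^t    t·PV
  1       450.00       436.6812       436.6812
  2       450.00       423.7566       847.5133
  3       450.00       411.2146     1,233.6438
  4       450.00       399.0438     1,596.1751
  5       450.00       387.2332     1,936.1658
  6       450.00       375.7721     2,254.6326
  7       450.00       364.6503     2,552.5519
  8       450.00       353.8576     2,830.8609
  9       450.00       343.3844     3,090.4595
  10    5,450.00     4,035.6783    40,356.7831
  Σ                  7,531.2721    57,135.4672
Price P = Σ PV = 7,531.2721.
Macaulay duration = Σ(t·PV) / P = 57,135.4672 / 7,531.2721 = 7.58643 years.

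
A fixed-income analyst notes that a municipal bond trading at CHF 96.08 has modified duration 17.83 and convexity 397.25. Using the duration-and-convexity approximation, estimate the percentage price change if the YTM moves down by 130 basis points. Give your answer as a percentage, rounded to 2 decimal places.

Duration effect: -D_mod·Δy = -17.83 × (-0.013) = +0.231790
Convexity effect: ½·C·(Δy)² = 0.5 × 397.25 × (-0.013)² = +0.033567625
ΔP/P ≈ +0.231790 + 0.033567625 = +0.265357625
= +26.5357625%.

+26.54%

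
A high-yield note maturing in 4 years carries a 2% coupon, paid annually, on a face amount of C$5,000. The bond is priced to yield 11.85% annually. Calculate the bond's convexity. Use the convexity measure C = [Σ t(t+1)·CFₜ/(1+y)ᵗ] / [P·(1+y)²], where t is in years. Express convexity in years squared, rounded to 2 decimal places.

15.23

With y = 0.1185:
  t   CF        PV=CF/(1+0.1185)^t    t·PV        t(t+1)·PV
  1       100.00        89.4055        89.4055         178.8109
  2       100.00        79.9334       159.8667         479.6001
  3       100.00        71.4648       214.3943         857.5773
  4     5,100.00     3,258.5638    13,034.2550      65,171.2751
  Σ                  3,499.3673    13,497.9215      66,687.2634
P = 3,499.3673.
Convexity = Σ t(t+1)·PV / [P·(1+y)²] = 66,687.2634 / (3,499.3673 × 1.251042) = 15.23286.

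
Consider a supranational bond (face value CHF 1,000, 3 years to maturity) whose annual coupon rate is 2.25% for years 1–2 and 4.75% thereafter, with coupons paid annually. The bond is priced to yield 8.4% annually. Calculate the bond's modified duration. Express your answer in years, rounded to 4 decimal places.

Periodic yield y = 0.084. First find Macaulay duration:
  t   CF        PV=CF/(1+0.084)^t    t·PV
  1        22.50        20.7565        20.7565
  2        22.50        19.1480        38.2960
  3     1,047.50       822.3680     2,467.1039
  Σ                    862.2724     2,526.1564
P = 862.2724; Macaulay duration = 2,526.1564 / 862.2724 = 2.92965 years.
Modified duration = D_Mac / (1 + y) = 2.92965 / 1.084 = 2.70263 years.

2.7026 years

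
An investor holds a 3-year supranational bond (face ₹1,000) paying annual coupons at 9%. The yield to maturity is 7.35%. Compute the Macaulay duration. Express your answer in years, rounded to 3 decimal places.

2.764 years

Periodic yield y = 0.0735. Discount each cash flow and weight by its year:
  t   CF        PV=CF/(1+0.0735)^t    t·PV
  1        90.00        83.8379        83.8379
  2        90.00        78.0977       156.1955
  3     1,090.00       881.0902     2,643.2705
  Σ                  1,043.0258     2,883.3039
Price P = Σ PV = 1,043.0258.
Macaulay duration = Σ(t·PV) / P = 2,883.3039 / 1,043.0258 = 2.76436 years.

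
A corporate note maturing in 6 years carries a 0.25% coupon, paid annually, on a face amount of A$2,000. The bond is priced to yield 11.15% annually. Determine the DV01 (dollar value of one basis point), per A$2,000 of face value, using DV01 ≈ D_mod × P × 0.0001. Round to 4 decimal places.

A$0.5786

Periodic yield y = 0.1115.
  t   CF        PV=CF/(1+0.1115)^t    t·PV
  1         5.00         4.4984         4.4984
  2         5.00         4.0472         8.0943
  3         5.00         3.6412        10.9235
  4         5.00         3.2759        13.1036
  5         5.00         2.9473        14.7364
  6     2,005.00     1,063.3043     6,379.8259
  Σ                  1,081.7143     6,431.1822
P = 1,081.7143; D_Mac = 5.94536 yrs; D_mod = 5.34895 yrs.
DV01 ≈ 5.34895 × 1,081.7143 × 0.0001 = 0.578604.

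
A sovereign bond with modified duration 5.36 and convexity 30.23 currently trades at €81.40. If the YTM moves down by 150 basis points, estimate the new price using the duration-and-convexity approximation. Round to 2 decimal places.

€88.22

Duration effect: -D_mod·Δy = -5.36 × (-0.015) = +0.080400
Convexity effect: ½·C·(Δy)² = 0.5 × 30.23 × (-0.015)² = +0.003400875
ΔP/P ≈ +0.080400 + 0.003400875 = +0.083800875
New price ≈ 81.40 × (1 + 0.083800875) = 88.221391225.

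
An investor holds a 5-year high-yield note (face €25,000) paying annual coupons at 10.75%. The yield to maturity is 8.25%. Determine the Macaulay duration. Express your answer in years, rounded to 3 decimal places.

4.163 years

Periodic yield y = 0.0825. Discount each cash flow and weight by its year:
  t   CF        PV=CF/(1+0.0825)^t    t·PV
  1     2,687.50     2,482.6790     2,482.6790
  2     2,687.50     2,293.4679     4,586.9358
  3     2,687.50     2,118.6770     6,356.0311
  4     2,687.50     1,957.2074     7,828.8297
  5    27,687.50    18,627.0559    93,135.2796
  Σ                 27,479.0872   114,389.7551
Price P = Σ PV = 27,479.0872.
Macaulay duration = Σ(t·PV) / P = 114,389.7551 / 27,479.0872 = 4.16279 years.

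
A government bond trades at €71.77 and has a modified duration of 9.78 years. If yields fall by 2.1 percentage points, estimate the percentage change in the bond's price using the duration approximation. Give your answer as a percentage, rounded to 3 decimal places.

+20.538%

Duration approximation: ΔP/P ≈ -D_mod · Δy = -9.78 × (-0.021) = +0.205380.
As a percentage: +20.5380%.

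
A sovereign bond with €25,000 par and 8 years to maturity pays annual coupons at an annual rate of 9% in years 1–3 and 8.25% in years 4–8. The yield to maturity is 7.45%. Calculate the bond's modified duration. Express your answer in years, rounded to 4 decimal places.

5.7050 years

Periodic yield y = 0.0745. First find Macaulay duration:
  t   CF        PV=CF/(1+0.0745)^t    t·PV
  1     2,250.00     2,093.9972     2,093.9972
  2     2,250.00     1,948.8108     3,897.6216
  3     2,250.00     1,813.6908     5,441.0725
  4     2,062.50     1,547.2777     6,189.1110
  5     2,062.50     1,439.9979     7,199.9895
  6     2,062.50     1,340.1563     8,040.9375
  7     2,062.50     1,247.2371     8,730.6597
  8    27,062.50    15,230.5840   121,844.6717
  Σ                 26,661.7518   163,438.0607
P = 26,661.7518; Macaulay duration = 163,438.0607 / 26,661.7518 = 6.13006 years.
Modified duration = D_Mac / (1 + y) = 6.13006 / 1.0745 = 5.70503 years.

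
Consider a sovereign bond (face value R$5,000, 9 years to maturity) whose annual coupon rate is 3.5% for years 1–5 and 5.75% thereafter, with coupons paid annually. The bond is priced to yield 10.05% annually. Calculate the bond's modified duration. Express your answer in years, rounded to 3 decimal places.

Periodic yield y = 0.1005. First find Macaulay duration:
  t   CF        PV=CF/(1+0.1005)^t    t·PV
  1       175.00       159.0186       159.0186
  2       175.00       144.4967       288.9934
  3       175.00       131.3010       393.9029
  4       175.00       119.3103       477.2411
  5       175.00       108.4146       542.0731
  6       287.50       161.8444       971.0662
  7       287.50       147.0644     1,029.4507
  8       287.50       133.6342     1,069.0732
  9     5,287.50     2,233.2635    20,099.3711
  Σ                  3,338.3475    25,030.1903
P = 3,338.3475; Macaulay duration = 25,030.1903 / 3,338.3475 = 7.49778 years.
Modified duration = D_Mac / (1 + y) = 7.49778 / 1.1005 = 6.81307 years.

6.813 years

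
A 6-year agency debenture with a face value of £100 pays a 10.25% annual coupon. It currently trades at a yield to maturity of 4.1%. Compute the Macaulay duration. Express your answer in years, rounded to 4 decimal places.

4.9392 years

Periodic yield y = 0.041. Discount each cash flow and weight by its year:
  t   CF        PV=CF/(1+0.041)^t    t·PV
  1        10.25         9.8463         9.8463
  2        10.25         9.4585        18.9170
  3        10.25         9.0860        27.2579
  4        10.25         8.7281        34.9125
  5        10.25         8.3844        41.9218
  6       110.25        86.6312       519.7871
  Σ                    132.1345       652.6426
Price P = Σ PV = 132.1345.
Macaulay duration = Σ(t·PV) / P = 652.6426 / 132.1345 = 4.93923 years.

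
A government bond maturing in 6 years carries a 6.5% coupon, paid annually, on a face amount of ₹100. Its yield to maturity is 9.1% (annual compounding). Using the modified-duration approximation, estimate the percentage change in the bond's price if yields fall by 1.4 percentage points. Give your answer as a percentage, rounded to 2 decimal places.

Periodic yield y = 0.091. Modified duration first:
  t   CF        PV=CF/(1+0.091)^t    t·PV
  1         6.50         5.9578         5.9578
  2         6.50         5.4609        10.9218
  3         6.50         5.0054        15.0162
  4         6.50         4.5879        18.3516
  5         6.50         4.2052        21.0261
  6       106.50        63.1540       378.9242
  Σ                     88.3713       450.1978
P = 88.3713; D_Mac = 5.09439 yrs; D_mod = 5.09439/(1+0.091) = 4.66947 yrs.
ΔP/P ≈ -D_mod · Δy = -4.66947 × (-0.014) = +0.065373 = +6.5373%.

+6.54%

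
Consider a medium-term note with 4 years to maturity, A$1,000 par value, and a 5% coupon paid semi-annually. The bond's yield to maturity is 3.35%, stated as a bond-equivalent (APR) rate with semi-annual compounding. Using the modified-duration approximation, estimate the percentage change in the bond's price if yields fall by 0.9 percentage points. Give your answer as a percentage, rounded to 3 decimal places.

+3.263%

Periodic yield y = 0.01675. Modified duration first:
  t   CF        PV=CF/(1+0.01675)^t    t·PV
  1        25.00        24.5881        24.5881
  2        25.00        24.1831        48.3662
  3        25.00        23.7847        71.3541
  4        25.00        23.3929        93.5714
  5        25.00        23.0075       115.0374
  6        25.00        22.6285       135.7707
  7        25.00        22.2557       155.7897
  8     1,025.00       897.4503     7,179.6026
  Σ                  1,061.2907     7,824.0802
P = 1,061.2907; D_Mac = 7.37223 half-year periods = 3.68612 yrs; D_mod = 3.68612/(1+0.01675) = 3.62539 yrs.
ΔP/P ≈ -D_mod · Δy = -3.62539 × (-0.009) = +0.032629 = +3.2629%.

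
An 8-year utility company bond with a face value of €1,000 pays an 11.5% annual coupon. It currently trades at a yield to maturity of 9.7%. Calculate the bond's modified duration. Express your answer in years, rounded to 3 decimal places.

5.241 years

Periodic yield y = 0.097. First find Macaulay duration:
  t   CF        PV=CF/(1+0.097)^t    t·PV
  1       115.00       104.8314       104.8314
  2       115.00        95.5619       191.1237
  3       115.00        87.1120       261.3360
  4       115.00        79.4093       317.6372
  5       115.00        72.3877       361.9384
  6       115.00        65.9870       395.9217
  7       115.00        60.1522       421.0653
  8     1,115.00       531.6451     4,253.1611
  Σ                  1,097.0865     6,307.0148
P = 1,097.0865; Macaulay duration = 6,307.0148 / 1,097.0865 = 5.74888 years.
Modified duration = D_Mac / (1 + y) = 5.74888 / 1.097 = 5.24054 years.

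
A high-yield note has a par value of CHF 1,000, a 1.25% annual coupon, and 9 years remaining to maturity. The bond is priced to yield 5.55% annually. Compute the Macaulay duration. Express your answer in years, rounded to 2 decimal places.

8.46 years

Periodic yield y = 0.0555. Discount each cash flow and weight by its year:
  t   CF        PV=CF/(1+0.0555)^t    t·PV
  1        12.50        11.8427        11.8427
  2        12.50        11.2200        22.4400
  3        12.50        10.6300        31.8901
  4        12.50        10.0711        40.2844
  5        12.50         9.5415        47.7077
  6        12.50         9.0398        54.2390
  7        12.50         8.5645        59.9515
  8        12.50         8.1142        64.9134
  9     1,012.50       622.6886     5,604.1971
  Σ                    701.7125     5,937.4661
Price P = Σ PV = 701.7125.
Macaulay duration = Σ(t·PV) / P = 5,937.4661 / 701.7125 = 8.46139 years.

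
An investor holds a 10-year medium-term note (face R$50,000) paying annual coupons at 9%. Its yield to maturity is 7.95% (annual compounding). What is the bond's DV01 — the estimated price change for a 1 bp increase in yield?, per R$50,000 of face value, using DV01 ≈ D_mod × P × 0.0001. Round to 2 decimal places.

Periodic yield y = 0.0795.
  t   CF        PV=CF/(1+0.0795)^t    t·PV
  1     4,500.00     4,168.5966     4,168.5966
  2     4,500.00     3,861.5994     7,723.1988
  3     4,500.00     3,577.2111    10,731.6334
  4     4,500.00     3,313.7667    13,255.0667
  5     4,500.00     3,069.7237    15,348.6183
  6     4,500.00     2,843.6532    17,061.9193
  7     4,500.00     2,634.2318    18,439.6226
  8     4,500.00     2,440.2332    19,521.8660
  9     4,500.00     2,260.5218    20,344.6959
  10   54,500.00    25,361.2138   253,612.1382
  Σ                 53,530.7513   380,207.3558
P = 53,530.7513; D_Mac = 7.10260 yrs; D_mod = 6.57952 yrs.
DV01 ≈ 6.57952 × 53,530.7513 × 0.0001 = 35.220691.

R$35.22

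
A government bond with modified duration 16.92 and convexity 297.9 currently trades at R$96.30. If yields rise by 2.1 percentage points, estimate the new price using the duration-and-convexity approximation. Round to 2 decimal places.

R$68.41

Duration effect: -D_mod·Δy = -16.92 × (+0.021) = -0.355320
Convexity effect: ½·C·(Δy)² = 0.5 × 297.9 × (0.021)² = +0.06568695
ΔP/P ≈ -0.355320 + 0.06568695 = -0.28963305
New price ≈ 96.30 × (1 - 0.28963305) = 68.408337285.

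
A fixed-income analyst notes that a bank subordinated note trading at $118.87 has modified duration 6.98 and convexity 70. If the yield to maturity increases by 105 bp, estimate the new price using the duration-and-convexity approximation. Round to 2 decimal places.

Duration effect: -D_mod·Δy = -6.98 × (+0.0105) = -0.073290
Convexity effect: ½·C·(Δy)² = 0.5 × 70 × (0.0105)² = +0.00385875
ΔP/P ≈ -0.073290 + 0.00385875 = -0.06943125
New price ≈ 118.87 × (1 - 0.06943125) = 110.6167073125.

$110.62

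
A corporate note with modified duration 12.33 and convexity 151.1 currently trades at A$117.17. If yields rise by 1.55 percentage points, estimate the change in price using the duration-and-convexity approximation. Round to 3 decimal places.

Duration effect: -D_mod·Δy = -12.33 × (+0.0155) = -0.191115
Convexity effect: ½·C·(Δy)² = 0.5 × 151.1 × (0.0155)² = +0.0181508875
ΔP/P ≈ -0.191115 + 0.0181508875 = -0.1729641125
ΔP ≈ 117.17 × (-0.1729641125) = -20.266205061625.

-A$20.266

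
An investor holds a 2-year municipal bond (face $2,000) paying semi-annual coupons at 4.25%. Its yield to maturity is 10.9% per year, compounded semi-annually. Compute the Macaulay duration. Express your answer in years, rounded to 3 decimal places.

Periodic yield y = 0.0545. Discount each cash flow and weight by its period:
  t   CF        PV=CF/(1+0.0545)^t    t·PV
  1        42.50        40.3035        40.3035
  2        42.50        38.2204        76.4409
  3        42.50        36.2451       108.7353
  4     2,042.50     1,651.8695     6,607.4779
  Σ                  1,766.6385     6,832.9575
Price P = Σ PV = 1,766.6385.
Macaulay duration = Σ(t·PV) / P = 6,832.9575 / 1,766.6385 = 3.86777 half-year periods.
In years: 3.86777 / 2 = 1.93389 years.

1.934 years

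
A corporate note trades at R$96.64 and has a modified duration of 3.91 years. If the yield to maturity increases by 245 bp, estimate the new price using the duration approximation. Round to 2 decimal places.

Duration approximation: ΔP/P ≈ -D_mod · Δy = -3.91 × (+0.0245) = -0.095795.
New price ≈ 96.64 × (1 - 0.095795) = 87.3823712.

R$87.38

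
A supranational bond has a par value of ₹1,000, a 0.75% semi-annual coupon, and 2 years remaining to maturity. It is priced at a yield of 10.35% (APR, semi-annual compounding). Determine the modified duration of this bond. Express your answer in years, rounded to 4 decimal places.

Periodic yield y = 0.05175. First find Macaulay duration:
  t   CF        PV=CF/(1+0.05175)^t    t·PV
  1         3.75         3.5655         3.5655
  2         3.75         3.3901         6.7801
  3         3.75         3.2232         9.6697
  4     1,003.75       820.3052     3,281.2209
  Σ                    830.4840     3,301.2362
P = 830.4840; Macaulay duration = 3,301.2362 / 830.4840 = 3.97508 half-year periods = 1.98754 years.
Modified duration = D_Mac / (1 + y) = 1.98754 / 1.05175 = 1.88974 years.

1.8897 years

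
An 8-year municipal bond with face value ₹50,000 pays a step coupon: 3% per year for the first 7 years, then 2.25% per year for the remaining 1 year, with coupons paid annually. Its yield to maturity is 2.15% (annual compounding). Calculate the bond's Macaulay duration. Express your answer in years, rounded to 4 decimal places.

7.2529 years

Periodic yield y = 0.0215. Discount each cash flow and weight by its year:
  t   CF        PV=CF/(1+0.0215)^t    t·PV
  1     1,500.00     1,468.4288     1,468.4288
  2     1,500.00     1,437.5221     2,875.0441
  3     1,500.00     1,407.2658     4,221.7975
  4     1,500.00     1,377.6464     5,510.5858
  5     1,500.00     1,348.6505     6,743.2523
  6     1,500.00     1,320.2648     7,921.5886
  7     1,500.00     1,292.4765     9,047.3356
  8    51,125.00    43,124.7265   344,997.8116
  Σ                 52,776.9813   382,785.8443
Price P = Σ PV = 52,776.9813.
Macaulay duration = Σ(t·PV) / P = 382,785.8443 / 52,776.9813 = 7.25289 years.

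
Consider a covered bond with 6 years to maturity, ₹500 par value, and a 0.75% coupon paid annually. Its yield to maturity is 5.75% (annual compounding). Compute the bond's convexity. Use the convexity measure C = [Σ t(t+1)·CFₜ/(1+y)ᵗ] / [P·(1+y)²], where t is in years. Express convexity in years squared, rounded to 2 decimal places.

36.47

With y = 0.0575:
  t   CF        PV=CF/(1+0.0575)^t    t·PV        t(t+1)·PV
  1         3.75         3.5461         3.5461           7.0922
  2         3.75         3.3533         6.7066          20.1197
  3         3.75         3.1710         9.5129          38.0515
  4         3.75         2.9985        11.9942          59.9708
  5         3.75         2.8355        14.1775          85.0649
  6       503.75       360.1910     2,161.1457      15,128.0201
  Σ                    376.0953     2,207.0829      15,338.3192
P = 376.0953.
Convexity = Σ t(t+1)·PV / [P·(1+y)²] = 15,338.3192 / (376.0953 × 1.118306) = 36.46860.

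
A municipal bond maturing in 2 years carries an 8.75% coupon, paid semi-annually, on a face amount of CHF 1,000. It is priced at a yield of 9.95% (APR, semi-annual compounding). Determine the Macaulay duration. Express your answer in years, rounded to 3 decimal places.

Periodic yield y = 0.04975. Discount each cash flow and weight by its period:
  t   CF        PV=CF/(1+0.04975)^t    t·PV
  1        43.75        41.6766        41.6766
  2        43.75        39.7014        79.4029
  3        43.75        37.8199       113.4597
  4     1,043.75       859.5140     3,438.0560
  Σ                    978.7119     3,672.5952
Price P = Σ PV = 978.7119.
Macaulay duration = Σ(t·PV) / P = 3,672.5952 / 978.7119 = 3.75248 half-year periods.
In years: 3.75248 / 2 = 1.87624 years.

1.876 years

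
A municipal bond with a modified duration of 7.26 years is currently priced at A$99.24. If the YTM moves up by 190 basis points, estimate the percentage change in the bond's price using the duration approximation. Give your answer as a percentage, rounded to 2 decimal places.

Duration approximation: ΔP/P ≈ -D_mod · Δy = -7.26 × (+0.019) = -0.137940.
As a percentage: -13.7940%.

-13.79%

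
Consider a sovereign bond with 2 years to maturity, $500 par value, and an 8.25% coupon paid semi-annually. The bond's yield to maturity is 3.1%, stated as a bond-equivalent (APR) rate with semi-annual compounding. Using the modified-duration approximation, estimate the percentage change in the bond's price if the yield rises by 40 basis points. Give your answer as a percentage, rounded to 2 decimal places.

Periodic yield y = 0.0155. Modified duration first:
  t   CF        PV=CF/(1+0.0155)^t    t·PV
  1       20.625        20.3102        20.3102
  2       20.625        20.0002        40.0004
  3       20.625        19.6949        59.0848
  4      520.625       489.5593     1,958.2372
  Σ                    549.5646     2,077.6325
P = 549.5646; D_Mac = 3.78051 half-year periods = 1.89025 yrs; D_mod = 1.89025/(1+0.0155) = 1.86140 yrs.
ΔP/P ≈ -D_mod · Δy = -1.86140 × (+0.004) = -0.007446 = -0.7446%.

-0.74%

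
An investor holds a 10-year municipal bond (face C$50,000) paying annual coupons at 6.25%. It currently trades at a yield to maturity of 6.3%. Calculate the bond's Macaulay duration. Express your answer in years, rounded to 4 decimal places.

7.7236 years

Periodic yield y = 0.063. Discount each cash flow and weight by its year:
  t   CF        PV=CF/(1+0.063)^t    t·PV
  1     3,125.00     2,939.7930     2,939.7930
  2     3,125.00     2,765.5626     5,531.1252
  3     3,125.00     2,601.6581     7,804.9744
  4     3,125.00     2,447.4677     9,789.8707
  5     3,125.00     2,302.4155    11,512.0775
  6     3,125.00     2,165.9600    12,995.7601
  7     3,125.00     2,037.5917    14,263.1421
  8     3,125.00     1,916.8314    15,334.6509
  9     3,125.00     1,803.2280    16,229.0519
  10   53,125.00    28,838.0770   288,380.7705
  Σ                 49,818.5851   384,781.2163
Price P = Σ PV = 49,818.5851.
Macaulay duration = Σ(t·PV) / P = 384,781.2163 / 49,818.5851 = 7.72365 years.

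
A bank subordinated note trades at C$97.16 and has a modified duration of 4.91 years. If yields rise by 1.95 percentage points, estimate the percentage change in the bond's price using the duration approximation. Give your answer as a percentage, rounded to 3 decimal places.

-9.575%

Duration approximation: ΔP/P ≈ -D_mod · Δy = -4.91 × (+0.0195) = -0.095745.
As a percentage: -9.5745%.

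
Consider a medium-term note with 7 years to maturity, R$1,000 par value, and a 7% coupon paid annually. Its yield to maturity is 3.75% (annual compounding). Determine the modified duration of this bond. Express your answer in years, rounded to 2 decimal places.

5.67 years

Periodic yield y = 0.0375. First find Macaulay duration:
  t   CF        PV=CF/(1+0.0375)^t    t·PV
  1        70.00        67.4699        67.4699
  2        70.00        65.0312       130.0624
  3        70.00        62.6807       188.0421
  4        70.00        60.4151       241.6605
  5        70.00        58.2314       291.1572
  6        70.00        56.1267       336.7601
  7     1,070.00       826.9267     5,788.4872
  Σ                  1,196.8818     7,043.6394
P = 1,196.8818; Macaulay duration = 7,043.6394 / 1,196.8818 = 5.88499 years.
Modified duration = D_Mac / (1 + y) = 5.88499 / 1.0375 = 5.67228 years.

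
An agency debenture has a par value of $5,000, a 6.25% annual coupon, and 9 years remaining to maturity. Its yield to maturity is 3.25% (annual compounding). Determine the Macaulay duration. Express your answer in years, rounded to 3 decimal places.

Periodic yield y = 0.0325. Discount each cash flow and weight by its year:
  t   CF        PV=CF/(1+0.0325)^t    t·PV
  1       312.50       302.6634       302.6634
  2       312.50       293.1365       586.2730
  3       312.50       283.9094       851.7283
  4       312.50       274.9728     1,099.8913
  5       312.50       266.3175     1,331.5875
  6       312.50       257.9346     1,547.6078
  7       312.50       249.8156     1,748.7094
  8       312.50       241.9522     1,935.6174
  9     5,312.50     3,983.7163    35,853.4465
  Σ                  6,154.4184    45,257.5247
Price P = Σ PV = 6,154.4184.
Macaulay duration = Σ(t·PV) / P = 45,257.5247 / 6,154.4184 = 7.35366 years.

7.354 years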